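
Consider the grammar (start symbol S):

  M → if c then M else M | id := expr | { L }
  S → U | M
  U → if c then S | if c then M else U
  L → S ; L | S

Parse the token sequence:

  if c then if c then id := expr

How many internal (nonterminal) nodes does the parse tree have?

[S [U if c then [S [U if c then [S [M id := expr]]]]]]

6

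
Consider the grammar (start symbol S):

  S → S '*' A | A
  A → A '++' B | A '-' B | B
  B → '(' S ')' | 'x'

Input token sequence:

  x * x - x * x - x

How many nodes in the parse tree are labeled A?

[S [S [S [A [B x]]] * [A [A [B x]] - [B x]]] * [A [A [B x]] - [B x]]]

5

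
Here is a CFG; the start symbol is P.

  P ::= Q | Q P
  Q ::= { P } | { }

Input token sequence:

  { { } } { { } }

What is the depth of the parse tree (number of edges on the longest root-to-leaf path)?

[P [Q { [P [Q { }]] }] [P [Q { [P [Q { }]] }]]]

5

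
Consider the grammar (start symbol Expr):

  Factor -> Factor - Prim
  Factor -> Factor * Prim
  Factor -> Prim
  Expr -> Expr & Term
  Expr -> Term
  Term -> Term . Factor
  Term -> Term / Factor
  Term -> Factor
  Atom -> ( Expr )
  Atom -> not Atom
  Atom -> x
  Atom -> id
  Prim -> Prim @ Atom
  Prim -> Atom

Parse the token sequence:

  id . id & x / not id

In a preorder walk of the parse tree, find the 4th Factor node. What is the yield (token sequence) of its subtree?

[Expr [Expr [Term [Term [Factor [Prim [Atom id]]]] . [Factor [Prim [Atom id]]]]] & [Term [Term [Factor [Prim [Atom x]]]] / [Factor [Prim [Atom not [Atom id]]]]]]

not id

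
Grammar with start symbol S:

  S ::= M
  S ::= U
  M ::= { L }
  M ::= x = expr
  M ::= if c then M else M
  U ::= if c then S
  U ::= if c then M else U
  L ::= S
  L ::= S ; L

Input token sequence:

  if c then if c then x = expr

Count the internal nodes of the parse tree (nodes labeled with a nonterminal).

[S [U if c then [S [U if c then [S [M x = expr]]]]]]

6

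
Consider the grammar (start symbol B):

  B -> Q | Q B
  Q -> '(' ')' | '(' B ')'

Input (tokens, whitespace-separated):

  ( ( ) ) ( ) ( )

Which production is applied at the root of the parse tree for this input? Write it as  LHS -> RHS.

[B [Q ( [B [Q ( )]] )] [B [Q ( )] [B [Q ( )]]]]

B -> Q B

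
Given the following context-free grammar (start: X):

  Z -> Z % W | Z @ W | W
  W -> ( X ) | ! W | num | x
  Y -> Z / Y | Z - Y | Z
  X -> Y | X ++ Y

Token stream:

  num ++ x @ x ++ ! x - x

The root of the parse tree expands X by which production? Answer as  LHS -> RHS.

X -> X ++ Y

[X [X [X [Y [Z [W num]]]] ++ [Y [Z [Z [W x]] @ [W x]]]] ++ [Y [Z [W ! [W x]]] - [Y [Z [W x]]]]]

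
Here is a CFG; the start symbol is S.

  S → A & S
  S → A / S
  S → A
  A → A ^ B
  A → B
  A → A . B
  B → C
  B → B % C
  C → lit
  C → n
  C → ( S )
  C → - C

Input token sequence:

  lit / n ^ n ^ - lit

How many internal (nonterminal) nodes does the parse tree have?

15

[S [A [B [C lit]]] / [S [A [A [A [B [C n]]] ^ [B [C n]]] ^ [B [C - [C lit]]]]]]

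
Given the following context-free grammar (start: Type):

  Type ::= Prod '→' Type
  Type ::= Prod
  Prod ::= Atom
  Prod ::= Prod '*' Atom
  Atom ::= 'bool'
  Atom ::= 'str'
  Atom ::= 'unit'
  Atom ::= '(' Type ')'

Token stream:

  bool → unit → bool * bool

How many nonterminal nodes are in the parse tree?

11

[Type [Prod [Atom bool]] → [Type [Prod [Atom unit]] → [Type [Prod [Prod [Atom bool]] * [Atom bool]]]]]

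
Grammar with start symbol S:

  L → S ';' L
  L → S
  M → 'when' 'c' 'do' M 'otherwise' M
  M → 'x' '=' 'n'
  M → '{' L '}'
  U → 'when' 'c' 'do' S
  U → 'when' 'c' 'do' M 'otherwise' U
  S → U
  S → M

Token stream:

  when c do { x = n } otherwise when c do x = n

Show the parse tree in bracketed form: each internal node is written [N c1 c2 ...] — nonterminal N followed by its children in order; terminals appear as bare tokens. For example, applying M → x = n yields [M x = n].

[S [U when c do [M { [L [S [M x = n]]] }] otherwise [U when c do [S [M x = n]]]]]

S
U
when c do M otherwise U
when c do { L } otherwise U
when c do { S } otherwise U
when c do { M } otherwise U
when c do { x = n } otherwise U
when c do { x = n } otherwise when c do S
when c do { x = n } otherwise when c do M
when c do { x = n } otherwise when c do x = n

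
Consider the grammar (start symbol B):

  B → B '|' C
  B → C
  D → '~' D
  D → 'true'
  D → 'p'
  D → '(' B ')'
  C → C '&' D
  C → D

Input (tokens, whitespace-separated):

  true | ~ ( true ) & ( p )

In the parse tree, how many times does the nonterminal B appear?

4

[B [B [C [D true]]] | [C [C [D ~ [D ( [B [C [D true]]] )]]] & [D ( [B [C [D p]]] )]]]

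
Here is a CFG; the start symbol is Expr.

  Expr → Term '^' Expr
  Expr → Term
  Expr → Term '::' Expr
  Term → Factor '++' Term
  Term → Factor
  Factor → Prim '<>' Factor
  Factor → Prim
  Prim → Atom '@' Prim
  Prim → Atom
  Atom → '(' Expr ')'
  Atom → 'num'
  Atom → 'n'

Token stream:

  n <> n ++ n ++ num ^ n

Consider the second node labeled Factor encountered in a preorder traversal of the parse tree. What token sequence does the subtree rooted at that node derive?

[Expr [Term [Factor [Prim [Atom n]] <> [Factor [Prim [Atom n]]]] ++ [Term [Factor [Prim [Atom n]]] ++ [Term [Factor [Prim [Atom num]]]]]] ^ [Expr [Term [Factor [Prim [Atom n]]]]]]

n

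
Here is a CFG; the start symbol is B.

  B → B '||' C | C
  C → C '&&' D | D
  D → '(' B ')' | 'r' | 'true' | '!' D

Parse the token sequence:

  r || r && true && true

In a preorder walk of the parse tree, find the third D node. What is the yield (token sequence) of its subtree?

true

[B [B [C [D r]]] || [C [C [C [D r]] && [D true]] && [D true]]]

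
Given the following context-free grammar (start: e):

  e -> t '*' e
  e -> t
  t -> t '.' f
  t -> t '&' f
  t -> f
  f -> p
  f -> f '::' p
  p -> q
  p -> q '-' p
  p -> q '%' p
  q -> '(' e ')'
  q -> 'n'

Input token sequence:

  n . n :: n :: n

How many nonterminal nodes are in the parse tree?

[e [t [t [f [p [q n]]]] . [f [f [f [p [q n]]] :: [p [q n]]] :: [p [q n]]]]]

15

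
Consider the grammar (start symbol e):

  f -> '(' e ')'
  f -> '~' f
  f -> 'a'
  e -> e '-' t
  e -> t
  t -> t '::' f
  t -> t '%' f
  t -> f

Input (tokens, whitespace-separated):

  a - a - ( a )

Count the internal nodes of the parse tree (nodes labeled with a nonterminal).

12

[e [e [e [t [f a]]] - [t [f a]]] - [t [f ( [e [t [f a]]] )]]]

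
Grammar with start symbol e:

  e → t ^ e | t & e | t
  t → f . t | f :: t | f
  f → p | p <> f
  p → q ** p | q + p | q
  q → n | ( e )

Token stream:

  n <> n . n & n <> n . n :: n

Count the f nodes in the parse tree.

7

[e [t [f [p [q n]] <> [f [p [q n]]]] . [t [f [p [q n]]]]] & [e [t [f [p [q n]] <> [f [p [q n]]]] . [t [f [p [q n]]] :: [t [f [p [q n]]]]]]]]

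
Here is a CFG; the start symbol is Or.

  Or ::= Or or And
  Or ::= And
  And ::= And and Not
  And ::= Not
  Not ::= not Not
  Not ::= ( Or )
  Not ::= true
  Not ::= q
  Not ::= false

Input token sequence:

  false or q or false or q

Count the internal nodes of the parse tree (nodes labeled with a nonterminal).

12

[Or [Or [Or [Or [And [Not false]]] or [And [Not q]]] or [And [Not false]]] or [And [Not q]]]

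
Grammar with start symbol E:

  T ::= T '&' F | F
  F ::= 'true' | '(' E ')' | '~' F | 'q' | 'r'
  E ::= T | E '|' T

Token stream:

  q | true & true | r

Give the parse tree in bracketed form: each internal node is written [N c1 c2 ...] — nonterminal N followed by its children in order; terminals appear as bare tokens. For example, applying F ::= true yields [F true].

E
E | T
E | T | T
T | T | T
F | T | T
q | T | T
q | T & F | T
q | F & F | T
q | true & F | T
q | true & true | T
q | true & true | F
q | true & true | r

[E [E [E [T [F q]]] | [T [T [F true]] & [F true]]] | [T [F r]]]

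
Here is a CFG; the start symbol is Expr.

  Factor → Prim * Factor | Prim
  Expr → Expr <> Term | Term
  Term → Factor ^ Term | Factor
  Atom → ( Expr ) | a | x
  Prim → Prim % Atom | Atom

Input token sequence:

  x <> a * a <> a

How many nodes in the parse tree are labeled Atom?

[Expr [Expr [Expr [Term [Factor [Prim [Atom x]]]]] <> [Term [Factor [Prim [Atom a]] * [Factor [Prim [Atom a]]]]]] <> [Term [Factor [Prim [Atom a]]]]]

4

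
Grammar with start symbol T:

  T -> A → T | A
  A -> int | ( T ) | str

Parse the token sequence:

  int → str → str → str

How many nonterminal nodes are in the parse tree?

[T [A int] → [T [A str] → [T [A str] → [T [A str]]]]]

8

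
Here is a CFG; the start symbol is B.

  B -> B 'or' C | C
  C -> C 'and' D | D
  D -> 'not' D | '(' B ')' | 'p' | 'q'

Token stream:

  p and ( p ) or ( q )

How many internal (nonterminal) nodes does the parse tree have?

[B [B [C [C [D p]] and [D ( [B [C [D p]]] )]]] or [C [D ( [B [C [D q]]] )]]]

14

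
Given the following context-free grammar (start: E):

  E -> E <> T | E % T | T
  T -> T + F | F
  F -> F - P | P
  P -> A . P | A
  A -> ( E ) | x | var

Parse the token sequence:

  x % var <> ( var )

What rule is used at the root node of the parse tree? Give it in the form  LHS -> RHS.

E -> E <> T

[E [E [E [T [F [P [A x]]]]] % [T [F [P [A var]]]]] <> [T [F [P [A ( [E [T [F [P [A var]]]]] )]]]]]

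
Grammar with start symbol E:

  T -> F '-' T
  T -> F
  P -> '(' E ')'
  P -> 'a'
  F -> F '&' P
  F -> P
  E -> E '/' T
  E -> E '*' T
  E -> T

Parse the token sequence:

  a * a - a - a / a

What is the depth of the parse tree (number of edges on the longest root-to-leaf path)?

7

[E [E [E [T [F [P a]]]] * [T [F [P a]] - [T [F [P a]] - [T [F [P a]]]]]] / [T [F [P a]]]]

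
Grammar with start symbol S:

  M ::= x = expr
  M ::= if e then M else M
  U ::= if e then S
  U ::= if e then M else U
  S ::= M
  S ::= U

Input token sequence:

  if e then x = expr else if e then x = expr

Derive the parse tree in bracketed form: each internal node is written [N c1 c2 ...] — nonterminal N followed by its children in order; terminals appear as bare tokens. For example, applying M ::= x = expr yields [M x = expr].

[S [U if e then [M x = expr] else [U if e then [S [M x = expr]]]]]

S
U
if e then M else U
if e then x = expr else U
if e then x = expr else if e then S
if e then x = expr else if e then M
if e then x = expr else if e then x = expr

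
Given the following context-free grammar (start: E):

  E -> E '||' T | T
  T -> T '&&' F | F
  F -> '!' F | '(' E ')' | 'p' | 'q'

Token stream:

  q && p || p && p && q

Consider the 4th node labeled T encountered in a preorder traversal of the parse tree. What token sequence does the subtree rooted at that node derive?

[E [E [T [T [F q]] && [F p]]] || [T [T [T [F p]] && [F p]] && [F q]]]

p && p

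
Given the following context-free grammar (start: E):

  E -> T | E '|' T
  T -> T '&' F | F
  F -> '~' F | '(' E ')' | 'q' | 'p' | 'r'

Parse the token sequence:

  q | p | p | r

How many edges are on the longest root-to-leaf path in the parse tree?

6

[E [E [E [E [T [F q]]] | [T [F p]]] | [T [F p]]] | [T [F r]]]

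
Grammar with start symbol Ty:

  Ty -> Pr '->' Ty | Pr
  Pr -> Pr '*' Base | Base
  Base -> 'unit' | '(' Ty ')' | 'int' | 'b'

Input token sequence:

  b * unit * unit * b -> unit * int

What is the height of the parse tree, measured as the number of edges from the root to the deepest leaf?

[Ty [Pr [Pr [Pr [Pr [Base b]] * [Base unit]] * [Base unit]] * [Base b]] -> [Ty [Pr [Pr [Base unit]] * [Base int]]]]

6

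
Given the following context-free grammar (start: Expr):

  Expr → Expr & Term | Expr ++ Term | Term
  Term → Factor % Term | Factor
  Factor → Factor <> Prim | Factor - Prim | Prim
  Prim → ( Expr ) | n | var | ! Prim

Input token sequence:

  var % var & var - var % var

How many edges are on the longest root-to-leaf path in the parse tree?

[Expr [Expr [Term [Factor [Prim var]] % [Term [Factor [Prim var]]]]] & [Term [Factor [Factor [Prim var]] - [Prim var]] % [Term [Factor [Prim var]]]]]

6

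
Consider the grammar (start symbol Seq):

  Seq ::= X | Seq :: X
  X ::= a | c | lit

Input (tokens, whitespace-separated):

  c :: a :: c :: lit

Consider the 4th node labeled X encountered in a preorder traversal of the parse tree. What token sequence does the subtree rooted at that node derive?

lit

[Seq [Seq [Seq [Seq [X c]] :: [X a]] :: [X c]] :: [X lit]]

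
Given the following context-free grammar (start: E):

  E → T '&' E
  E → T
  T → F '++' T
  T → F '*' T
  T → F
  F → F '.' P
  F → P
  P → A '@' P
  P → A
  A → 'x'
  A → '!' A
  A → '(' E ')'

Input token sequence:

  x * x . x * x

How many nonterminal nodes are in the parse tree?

[E [T [F [P [A x]]] * [T [F [F [P [A x]]] . [P [A x]]] * [T [F [P [A x]]]]]]]

16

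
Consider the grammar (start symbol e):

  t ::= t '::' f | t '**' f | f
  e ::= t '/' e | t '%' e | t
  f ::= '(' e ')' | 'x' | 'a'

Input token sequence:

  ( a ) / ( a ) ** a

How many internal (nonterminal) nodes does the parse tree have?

[e [t [f ( [e [t [f a]]] )]] / [e [t [t [f ( [e [t [f a]]] )]] ** [f a]]]]

14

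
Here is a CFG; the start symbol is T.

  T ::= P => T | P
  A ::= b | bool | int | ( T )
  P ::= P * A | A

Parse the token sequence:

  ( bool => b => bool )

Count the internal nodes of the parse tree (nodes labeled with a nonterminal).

12

[T [P [A ( [T [P [A bool]] => [T [P [A b]] => [T [P [A bool]]]]] )]]]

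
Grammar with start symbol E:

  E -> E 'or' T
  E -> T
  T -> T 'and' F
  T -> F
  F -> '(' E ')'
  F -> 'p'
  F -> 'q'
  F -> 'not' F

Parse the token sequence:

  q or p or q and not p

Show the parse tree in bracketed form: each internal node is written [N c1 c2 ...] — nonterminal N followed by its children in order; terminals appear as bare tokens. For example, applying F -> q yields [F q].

E
E or T
E or T or T
T or T or T
F or T or T
q or T or T
q or F or T
q or p or T
q or p or T and F
q or p or F and F
q or p or q and F
q or p or q and not F
q or p or q and not p

[E [E [E [T [F q]]] or [T [F p]]] or [T [T [F q]] and [F not [F p]]]]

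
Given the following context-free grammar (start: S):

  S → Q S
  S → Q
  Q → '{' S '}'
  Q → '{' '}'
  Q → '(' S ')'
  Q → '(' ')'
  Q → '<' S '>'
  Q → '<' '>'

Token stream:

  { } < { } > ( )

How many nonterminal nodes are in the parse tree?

8

[S [Q { }] [S [Q < [S [Q { }]] >] [S [Q ( )]]]]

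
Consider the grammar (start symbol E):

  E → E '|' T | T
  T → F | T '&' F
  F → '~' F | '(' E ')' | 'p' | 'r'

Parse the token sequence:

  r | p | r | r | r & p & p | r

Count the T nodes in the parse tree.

[E [E [E [E [E [E [T [F r]]] | [T [F p]]] | [T [F r]]] | [T [F r]]] | [T [T [T [F r]] & [F p]] & [F p]]] | [T [F r]]]

8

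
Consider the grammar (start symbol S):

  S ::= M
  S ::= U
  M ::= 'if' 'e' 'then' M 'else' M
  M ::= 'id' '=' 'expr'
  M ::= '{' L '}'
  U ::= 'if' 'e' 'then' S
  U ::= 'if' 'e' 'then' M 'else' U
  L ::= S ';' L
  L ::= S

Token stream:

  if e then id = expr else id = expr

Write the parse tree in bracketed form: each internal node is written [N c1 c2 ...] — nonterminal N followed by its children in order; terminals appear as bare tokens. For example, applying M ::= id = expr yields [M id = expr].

S
M
if e then M else M
if e then id = expr else M
if e then id = expr else id = expr

[S [M if e then [M id = expr] else [M id = expr]]]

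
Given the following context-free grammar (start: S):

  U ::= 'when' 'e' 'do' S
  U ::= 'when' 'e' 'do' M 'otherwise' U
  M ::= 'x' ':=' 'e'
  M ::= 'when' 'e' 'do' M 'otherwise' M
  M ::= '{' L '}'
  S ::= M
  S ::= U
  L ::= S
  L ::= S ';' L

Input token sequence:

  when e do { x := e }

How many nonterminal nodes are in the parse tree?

[S [U when e do [S [M { [L [S [M x := e]]] }]]]]

7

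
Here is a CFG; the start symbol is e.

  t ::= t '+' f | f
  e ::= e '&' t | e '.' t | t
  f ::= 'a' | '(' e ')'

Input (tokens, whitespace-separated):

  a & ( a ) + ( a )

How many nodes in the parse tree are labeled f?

5

[e [e [t [f a]]] & [t [t [f ( [e [t [f a]]] )]] + [f ( [e [t [f a]]] )]]]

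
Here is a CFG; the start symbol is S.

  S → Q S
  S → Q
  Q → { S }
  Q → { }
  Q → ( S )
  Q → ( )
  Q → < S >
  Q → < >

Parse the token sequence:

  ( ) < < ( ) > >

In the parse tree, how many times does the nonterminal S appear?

[S [Q ( )] [S [Q < [S [Q < [S [Q ( )]] >]] >]]]

4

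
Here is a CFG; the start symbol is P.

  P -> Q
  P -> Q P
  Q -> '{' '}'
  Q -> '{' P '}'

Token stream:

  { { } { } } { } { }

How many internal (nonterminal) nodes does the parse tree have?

10

[P [Q { [P [Q { }] [P [Q { }]]] }] [P [Q { }] [P [Q { }]]]]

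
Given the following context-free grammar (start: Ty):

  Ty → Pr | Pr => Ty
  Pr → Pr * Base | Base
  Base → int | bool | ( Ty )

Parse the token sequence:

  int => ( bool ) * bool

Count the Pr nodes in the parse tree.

4

[Ty [Pr [Base int]] => [Ty [Pr [Pr [Base ( [Ty [Pr [Base bool]]] )]] * [Base bool]]]]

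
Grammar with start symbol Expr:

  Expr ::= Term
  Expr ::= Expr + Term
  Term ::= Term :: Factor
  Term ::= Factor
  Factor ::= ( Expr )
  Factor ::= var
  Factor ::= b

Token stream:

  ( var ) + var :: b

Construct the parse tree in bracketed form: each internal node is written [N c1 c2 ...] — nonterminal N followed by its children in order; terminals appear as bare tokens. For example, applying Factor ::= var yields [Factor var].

[Expr [Expr [Term [Factor ( [Expr [Term [Factor var]]] )]]] + [Term [Term [Factor var]] :: [Factor b]]]

Expr
Expr + Term
Term + Term
Factor + Term
( Expr ) + Term
( Term ) + Term
( Factor ) + Term
( var ) + Term
( var ) + Term :: Factor
( var ) + Factor :: Factor
( var ) + var :: Factor
( var ) + var :: b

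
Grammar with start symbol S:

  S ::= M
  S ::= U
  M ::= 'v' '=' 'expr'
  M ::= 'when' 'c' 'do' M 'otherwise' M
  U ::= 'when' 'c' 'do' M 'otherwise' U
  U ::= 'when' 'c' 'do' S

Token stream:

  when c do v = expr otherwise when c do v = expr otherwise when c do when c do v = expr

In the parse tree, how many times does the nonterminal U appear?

4

[S [U when c do [M v = expr] otherwise [U when c do [M v = expr] otherwise [U when c do [S [U when c do [S [M v = expr]]]]]]]]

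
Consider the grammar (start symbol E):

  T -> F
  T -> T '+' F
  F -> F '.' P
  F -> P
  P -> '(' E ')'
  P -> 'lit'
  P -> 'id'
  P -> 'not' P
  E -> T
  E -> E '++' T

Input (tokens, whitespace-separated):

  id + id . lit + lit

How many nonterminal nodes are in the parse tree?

[E [T [T [T [F [P id]]] + [F [F [P id]] . [P lit]]] + [F [P lit]]]]

12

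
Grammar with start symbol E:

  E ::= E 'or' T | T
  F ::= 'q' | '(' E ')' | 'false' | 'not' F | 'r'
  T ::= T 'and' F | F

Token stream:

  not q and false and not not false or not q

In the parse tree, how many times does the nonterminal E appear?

[E [E [T [T [T [F not [F q]]] and [F false]] and [F not [F not [F false]]]]] or [T [F not [F q]]]]

2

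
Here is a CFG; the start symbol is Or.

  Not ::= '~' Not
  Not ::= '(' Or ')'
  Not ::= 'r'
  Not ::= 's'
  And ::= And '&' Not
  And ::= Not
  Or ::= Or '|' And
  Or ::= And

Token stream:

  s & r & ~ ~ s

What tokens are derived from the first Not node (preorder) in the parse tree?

[Or [And [And [And [Not s]] & [Not r]] & [Not ~ [Not ~ [Not s]]]]]

s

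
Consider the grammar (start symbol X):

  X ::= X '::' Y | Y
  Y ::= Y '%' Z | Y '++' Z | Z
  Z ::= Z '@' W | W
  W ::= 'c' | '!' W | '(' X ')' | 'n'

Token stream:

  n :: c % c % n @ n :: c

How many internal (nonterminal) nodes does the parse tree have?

20

[X [X [X [Y [Z [W n]]]] :: [Y [Y [Y [Z [W c]]] % [Z [W c]]] % [Z [Z [W n]] @ [W n]]]] :: [Y [Z [W c]]]]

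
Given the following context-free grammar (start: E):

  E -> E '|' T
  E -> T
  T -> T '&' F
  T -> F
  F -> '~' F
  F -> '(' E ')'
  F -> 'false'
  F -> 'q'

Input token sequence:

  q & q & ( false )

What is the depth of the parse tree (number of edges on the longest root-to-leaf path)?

6

[E [T [T [T [F q]] & [F q]] & [F ( [E [T [F false]]] )]]]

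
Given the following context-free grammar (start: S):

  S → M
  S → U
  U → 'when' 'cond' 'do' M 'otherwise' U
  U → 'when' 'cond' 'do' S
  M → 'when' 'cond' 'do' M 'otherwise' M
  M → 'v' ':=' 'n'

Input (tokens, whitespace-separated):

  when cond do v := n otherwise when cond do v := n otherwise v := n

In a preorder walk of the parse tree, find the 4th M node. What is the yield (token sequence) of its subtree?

v := n

[S [M when cond do [M v := n] otherwise [M when cond do [M v := n] otherwise [M v := n]]]]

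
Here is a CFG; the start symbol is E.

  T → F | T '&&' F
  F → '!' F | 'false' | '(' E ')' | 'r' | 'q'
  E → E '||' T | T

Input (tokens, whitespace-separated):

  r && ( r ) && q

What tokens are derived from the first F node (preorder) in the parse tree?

[E [T [T [T [F r]] && [F ( [E [T [F r]]] )]] && [F q]]]

r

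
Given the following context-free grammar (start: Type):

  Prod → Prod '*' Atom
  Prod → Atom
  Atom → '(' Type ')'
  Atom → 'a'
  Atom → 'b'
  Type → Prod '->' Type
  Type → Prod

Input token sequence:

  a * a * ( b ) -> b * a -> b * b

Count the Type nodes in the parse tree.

[Type [Prod [Prod [Prod [Atom a]] * [Atom a]] * [Atom ( [Type [Prod [Atom b]]] )]] -> [Type [Prod [Prod [Atom b]] * [Atom a]] -> [Type [Prod [Prod [Atom b]] * [Atom b]]]]]

4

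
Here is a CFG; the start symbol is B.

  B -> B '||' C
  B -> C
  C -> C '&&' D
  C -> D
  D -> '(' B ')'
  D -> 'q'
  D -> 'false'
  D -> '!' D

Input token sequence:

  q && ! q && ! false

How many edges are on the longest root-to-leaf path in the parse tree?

[B [C [C [C [D q]] && [D ! [D q]]] && [D ! [D false]]]]

5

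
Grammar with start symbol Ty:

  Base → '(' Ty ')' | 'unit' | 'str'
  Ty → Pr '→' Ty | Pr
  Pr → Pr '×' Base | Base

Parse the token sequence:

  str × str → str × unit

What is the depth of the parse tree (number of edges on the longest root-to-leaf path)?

[Ty [Pr [Pr [Base str]] × [Base str]] → [Ty [Pr [Pr [Base str]] × [Base unit]]]]

5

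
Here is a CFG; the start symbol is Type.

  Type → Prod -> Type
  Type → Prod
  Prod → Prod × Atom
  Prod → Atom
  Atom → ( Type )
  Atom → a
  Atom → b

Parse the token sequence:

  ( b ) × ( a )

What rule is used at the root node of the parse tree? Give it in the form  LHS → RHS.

[Type [Prod [Prod [Atom ( [Type [Prod [Atom b]]] )]] × [Atom ( [Type [Prod [Atom a]]] )]]]

Type → Prod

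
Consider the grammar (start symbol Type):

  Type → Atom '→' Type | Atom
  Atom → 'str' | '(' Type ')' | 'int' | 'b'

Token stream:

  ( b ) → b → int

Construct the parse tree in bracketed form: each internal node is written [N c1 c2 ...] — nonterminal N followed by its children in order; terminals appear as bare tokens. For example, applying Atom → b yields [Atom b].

Type
Atom → Type
( Type ) → Type
( Atom ) → Type
( b ) → Type
( b ) → Atom → Type
( b ) → b → Type
( b ) → b → Atom
( b ) → b → int

[Type [Atom ( [Type [Atom b]] )] → [Type [Atom b] → [Type [Atom int]]]]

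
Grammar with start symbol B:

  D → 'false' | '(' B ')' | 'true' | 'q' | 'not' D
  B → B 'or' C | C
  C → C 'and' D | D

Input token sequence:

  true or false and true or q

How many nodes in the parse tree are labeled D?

4

[B [B [B [C [D true]]] or [C [C [D false]] and [D true]]] or [C [D q]]]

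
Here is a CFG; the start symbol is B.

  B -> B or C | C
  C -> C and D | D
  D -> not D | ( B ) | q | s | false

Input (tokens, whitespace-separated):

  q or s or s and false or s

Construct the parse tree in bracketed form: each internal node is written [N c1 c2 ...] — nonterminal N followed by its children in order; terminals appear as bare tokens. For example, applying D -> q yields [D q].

[B [B [B [B [C [D q]]] or [C [D s]]] or [C [C [D s]] and [D false]]] or [C [D s]]]

B
B or C
B or C or C
B or C or C or C
C or C or C or C
D or C or C or C
q or C or C or C
q or D or C or C
q or s or C or C
q or s or C and D or C
q or s or D and D or C
q or s or s and D or C
q or s or s and false or C
q or s or s and false or D
q or s or s and false or s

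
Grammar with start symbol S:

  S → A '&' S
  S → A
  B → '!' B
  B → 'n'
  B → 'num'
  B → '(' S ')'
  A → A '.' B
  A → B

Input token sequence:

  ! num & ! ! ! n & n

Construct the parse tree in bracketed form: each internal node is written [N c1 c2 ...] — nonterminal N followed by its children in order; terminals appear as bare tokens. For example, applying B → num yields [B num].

S
A & S
B & S
! B & S
! num & S
! num & A & S
! num & B & S
! num & ! B & S
! num & ! ! B & S
! num & ! ! ! B & S
! num & ! ! ! n & S
! num & ! ! ! n & A
! num & ! ! ! n & B
! num & ! ! ! n & n

[S [A [B ! [B num]]] & [S [A [B ! [B ! [B ! [B n]]]]] & [S [A [B n]]]]]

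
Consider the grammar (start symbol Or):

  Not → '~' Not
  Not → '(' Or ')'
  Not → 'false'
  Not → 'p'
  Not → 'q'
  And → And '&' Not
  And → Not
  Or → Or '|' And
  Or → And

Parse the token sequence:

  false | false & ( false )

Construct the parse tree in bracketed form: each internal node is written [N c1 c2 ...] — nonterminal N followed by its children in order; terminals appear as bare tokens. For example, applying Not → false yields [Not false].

Or
Or | And
And | And
Not | And
false | And
false | And & Not
false | Not & Not
false | false & Not
false | false & ( Or )
false | false & ( And )
false | false & ( Not )
false | false & ( false )

[Or [Or [And [Not false]]] | [And [And [Not false]] & [Not ( [Or [And [Not false]]] )]]]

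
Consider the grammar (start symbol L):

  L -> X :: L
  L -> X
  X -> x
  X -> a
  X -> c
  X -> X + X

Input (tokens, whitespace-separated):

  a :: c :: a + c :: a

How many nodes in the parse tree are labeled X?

[L [X a] :: [L [X c] :: [L [X [X a] + [X c]] :: [L [X a]]]]]

6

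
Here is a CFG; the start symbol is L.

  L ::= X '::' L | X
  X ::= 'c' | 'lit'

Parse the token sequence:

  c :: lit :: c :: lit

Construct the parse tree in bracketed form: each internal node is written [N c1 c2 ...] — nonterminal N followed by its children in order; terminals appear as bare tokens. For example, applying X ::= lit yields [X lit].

[L [X c] :: [L [X lit] :: [L [X c] :: [L [X lit]]]]]

L
X :: L
c :: L
c :: X :: L
c :: lit :: L
c :: lit :: X :: L
c :: lit :: c :: L
c :: lit :: c :: X
c :: lit :: c :: lit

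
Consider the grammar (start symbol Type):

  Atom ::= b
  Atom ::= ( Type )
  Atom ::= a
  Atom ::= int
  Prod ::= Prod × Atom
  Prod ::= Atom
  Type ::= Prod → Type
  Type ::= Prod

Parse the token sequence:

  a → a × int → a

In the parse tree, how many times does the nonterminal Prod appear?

[Type [Prod [Atom a]] → [Type [Prod [Prod [Atom a]] × [Atom int]] → [Type [Prod [Atom a]]]]]

4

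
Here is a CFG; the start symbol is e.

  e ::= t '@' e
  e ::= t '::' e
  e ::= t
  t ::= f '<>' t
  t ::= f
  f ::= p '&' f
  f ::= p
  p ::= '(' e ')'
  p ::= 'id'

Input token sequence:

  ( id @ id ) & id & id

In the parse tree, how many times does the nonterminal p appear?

[e [t [f [p ( [e [t [f [p id]]] @ [e [t [f [p id]]]]] )] & [f [p id] & [f [p id]]]]]]

5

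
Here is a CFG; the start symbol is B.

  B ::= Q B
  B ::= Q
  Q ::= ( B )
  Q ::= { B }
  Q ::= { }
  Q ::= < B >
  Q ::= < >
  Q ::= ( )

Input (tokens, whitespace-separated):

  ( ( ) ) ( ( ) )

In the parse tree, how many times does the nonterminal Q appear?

[B [Q ( [B [Q ( )]] )] [B [Q ( [B [Q ( )]] )]]]

4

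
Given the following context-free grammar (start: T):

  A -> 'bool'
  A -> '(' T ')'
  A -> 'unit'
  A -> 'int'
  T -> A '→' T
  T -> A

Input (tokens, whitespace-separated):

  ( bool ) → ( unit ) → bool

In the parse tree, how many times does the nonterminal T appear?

[T [A ( [T [A bool]] )] → [T [A ( [T [A unit]] )] → [T [A bool]]]]

5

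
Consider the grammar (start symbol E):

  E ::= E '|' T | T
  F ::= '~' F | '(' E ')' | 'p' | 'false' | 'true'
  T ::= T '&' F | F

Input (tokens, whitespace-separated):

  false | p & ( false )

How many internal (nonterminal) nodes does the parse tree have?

11

[E [E [T [F false]]] | [T [T [F p]] & [F ( [E [T [F false]]] )]]]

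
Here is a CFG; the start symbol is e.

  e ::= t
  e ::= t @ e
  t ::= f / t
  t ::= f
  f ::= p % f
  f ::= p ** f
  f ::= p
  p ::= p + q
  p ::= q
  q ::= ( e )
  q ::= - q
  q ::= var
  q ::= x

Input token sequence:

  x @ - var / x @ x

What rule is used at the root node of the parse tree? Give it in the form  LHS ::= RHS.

[e [t [f [p [q x]]]] @ [e [t [f [p [q - [q var]]]] / [t [f [p [q x]]]]] @ [e [t [f [p [q x]]]]]]]

e ::= t @ e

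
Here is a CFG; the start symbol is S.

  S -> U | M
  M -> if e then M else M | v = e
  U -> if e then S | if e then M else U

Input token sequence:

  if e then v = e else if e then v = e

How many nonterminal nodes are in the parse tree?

[S [U if e then [M v = e] else [U if e then [S [M v = e]]]]]

6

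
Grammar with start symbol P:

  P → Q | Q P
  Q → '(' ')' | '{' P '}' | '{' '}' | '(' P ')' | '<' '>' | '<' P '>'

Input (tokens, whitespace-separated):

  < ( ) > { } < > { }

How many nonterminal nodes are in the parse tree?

10

[P [Q < [P [Q ( )]] >] [P [Q { }] [P [Q < >] [P [Q { }]]]]]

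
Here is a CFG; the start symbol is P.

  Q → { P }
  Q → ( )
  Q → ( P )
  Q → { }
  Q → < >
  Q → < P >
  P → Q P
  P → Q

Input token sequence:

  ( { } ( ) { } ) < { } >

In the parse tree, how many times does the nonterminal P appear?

6

[P [Q ( [P [Q { }] [P [Q ( )] [P [Q { }]]]] )] [P [Q < [P [Q { }]] >]]]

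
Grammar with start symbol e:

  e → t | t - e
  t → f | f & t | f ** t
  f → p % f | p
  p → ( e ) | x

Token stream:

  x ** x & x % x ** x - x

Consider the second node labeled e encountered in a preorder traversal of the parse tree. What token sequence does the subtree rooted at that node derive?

x

[e [t [f [p x]] ** [t [f [p x]] & [t [f [p x] % [f [p x]]] ** [t [f [p x]]]]]] - [e [t [f [p x]]]]]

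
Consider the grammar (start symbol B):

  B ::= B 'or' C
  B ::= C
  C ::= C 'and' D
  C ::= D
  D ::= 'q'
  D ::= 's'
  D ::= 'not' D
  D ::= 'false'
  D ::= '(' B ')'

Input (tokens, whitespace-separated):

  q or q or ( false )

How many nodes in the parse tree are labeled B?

4

[B [B [B [C [D q]]] or [C [D q]]] or [C [D ( [B [C [D false]]] )]]]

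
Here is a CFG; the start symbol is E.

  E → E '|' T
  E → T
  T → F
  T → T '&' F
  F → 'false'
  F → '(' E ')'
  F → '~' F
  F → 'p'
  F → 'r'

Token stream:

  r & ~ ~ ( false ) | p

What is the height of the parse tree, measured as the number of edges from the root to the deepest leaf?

9

[E [E [T [T [F r]] & [F ~ [F ~ [F ( [E [T [F false]]] )]]]]] | [T [F p]]]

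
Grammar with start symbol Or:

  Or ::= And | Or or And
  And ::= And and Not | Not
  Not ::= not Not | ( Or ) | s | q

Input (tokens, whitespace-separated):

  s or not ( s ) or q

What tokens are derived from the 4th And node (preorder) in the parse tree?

[Or [Or [Or [And [Not s]]] or [And [Not not [Not ( [Or [And [Not s]]] )]]]] or [And [Not q]]]

q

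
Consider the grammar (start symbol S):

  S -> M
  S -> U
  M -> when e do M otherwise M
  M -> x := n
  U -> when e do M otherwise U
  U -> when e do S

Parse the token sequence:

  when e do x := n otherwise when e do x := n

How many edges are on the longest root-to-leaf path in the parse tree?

[S [U when e do [M x := n] otherwise [U when e do [S [M x := n]]]]]

5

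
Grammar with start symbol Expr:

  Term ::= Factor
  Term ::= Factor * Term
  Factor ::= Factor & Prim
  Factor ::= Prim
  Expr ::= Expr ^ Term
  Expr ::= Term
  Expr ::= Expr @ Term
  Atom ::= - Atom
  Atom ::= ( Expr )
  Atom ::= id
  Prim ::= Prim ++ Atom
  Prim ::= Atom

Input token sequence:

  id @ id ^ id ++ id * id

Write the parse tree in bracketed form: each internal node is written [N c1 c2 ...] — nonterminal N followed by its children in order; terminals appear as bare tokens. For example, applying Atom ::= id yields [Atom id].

Expr
Expr ^ Term
Expr @ Term ^ Term
Term @ Term ^ Term
Factor @ Term ^ Term
Prim @ Term ^ Term
Atom @ Term ^ Term
id @ Term ^ Term
id @ Factor ^ Term
id @ Prim ^ Term
id @ Atom ^ Term
id @ id ^ Term
id @ id ^ Factor * Term
id @ id ^ Prim * Term
id @ id ^ Prim ++ Atom * Term
id @ id ^ Atom ++ Atom * Term
id @ id ^ id ++ Atom * Term
id @ id ^ id ++ id * Term
id @ id ^ id ++ id * Factor
id @ id ^ id ++ id * Prim
id @ id ^ id ++ id * Atom
id @ id ^ id ++ id * id

[Expr [Expr [Expr [Term [Factor [Prim [Atom id]]]]] @ [Term [Factor [Prim [Atom id]]]]] ^ [Term [Factor [Prim [Prim [Atom id]] ++ [Atom id]]] * [Term [Factor [Prim [Atom id]]]]]]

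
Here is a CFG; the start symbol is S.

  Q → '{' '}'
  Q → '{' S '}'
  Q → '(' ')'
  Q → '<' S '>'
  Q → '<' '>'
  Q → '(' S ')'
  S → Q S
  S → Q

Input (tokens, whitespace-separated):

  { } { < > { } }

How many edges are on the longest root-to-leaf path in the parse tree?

6

[S [Q { }] [S [Q { [S [Q < >] [S [Q { }]]] }]]]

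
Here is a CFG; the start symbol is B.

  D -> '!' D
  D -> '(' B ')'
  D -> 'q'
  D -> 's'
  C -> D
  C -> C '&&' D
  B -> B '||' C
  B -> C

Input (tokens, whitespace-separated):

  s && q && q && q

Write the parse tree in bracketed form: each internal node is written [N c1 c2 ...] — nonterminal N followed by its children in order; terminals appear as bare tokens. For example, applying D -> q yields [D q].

[B [C [C [C [C [D s]] && [D q]] && [D q]] && [D q]]]

B
C
C && D
C && D && D
C && D && D && D
D && D && D && D
s && D && D && D
s && q && D && D
s && q && q && D
s && q && q && q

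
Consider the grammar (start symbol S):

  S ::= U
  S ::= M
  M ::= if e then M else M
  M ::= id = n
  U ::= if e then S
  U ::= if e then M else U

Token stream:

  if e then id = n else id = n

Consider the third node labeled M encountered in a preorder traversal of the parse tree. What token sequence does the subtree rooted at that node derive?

[S [M if e then [M id = n] else [M id = n]]]

id = n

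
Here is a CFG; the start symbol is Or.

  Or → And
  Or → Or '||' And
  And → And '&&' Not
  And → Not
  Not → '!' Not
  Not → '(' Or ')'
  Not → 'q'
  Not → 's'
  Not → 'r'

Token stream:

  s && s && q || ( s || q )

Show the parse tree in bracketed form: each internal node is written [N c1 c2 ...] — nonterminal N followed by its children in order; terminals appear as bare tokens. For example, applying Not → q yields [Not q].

Or
Or || And
And || And
And && Not || And
And && Not && Not || And
Not && Not && Not || And
s && Not && Not || And
s && s && Not || And
s && s && q || And
s && s && q || Not
s && s && q || ( Or )
s && s && q || ( Or || And )
s && s && q || ( And || And )
s && s && q || ( Not || And )
s && s && q || ( s || And )
s && s && q || ( s || Not )
s && s && q || ( s || q )

[Or [Or [And [And [And [Not s]] && [Not s]] && [Not q]]] || [And [Not ( [Or [Or [And [Not s]]] || [And [Not q]]] )]]]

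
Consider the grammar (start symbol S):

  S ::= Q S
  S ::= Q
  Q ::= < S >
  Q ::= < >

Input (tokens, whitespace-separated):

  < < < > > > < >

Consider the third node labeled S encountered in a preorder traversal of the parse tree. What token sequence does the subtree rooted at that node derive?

< >

[S [Q < [S [Q < [S [Q < >]] >]] >] [S [Q < >]]]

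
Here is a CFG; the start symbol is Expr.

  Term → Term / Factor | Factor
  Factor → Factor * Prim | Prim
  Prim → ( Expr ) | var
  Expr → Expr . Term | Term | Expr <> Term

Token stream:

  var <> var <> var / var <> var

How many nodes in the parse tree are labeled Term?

5

[Expr [Expr [Expr [Expr [Term [Factor [Prim var]]]] <> [Term [Factor [Prim var]]]] <> [Term [Term [Factor [Prim var]]] / [Factor [Prim var]]]] <> [Term [Factor [Prim var]]]]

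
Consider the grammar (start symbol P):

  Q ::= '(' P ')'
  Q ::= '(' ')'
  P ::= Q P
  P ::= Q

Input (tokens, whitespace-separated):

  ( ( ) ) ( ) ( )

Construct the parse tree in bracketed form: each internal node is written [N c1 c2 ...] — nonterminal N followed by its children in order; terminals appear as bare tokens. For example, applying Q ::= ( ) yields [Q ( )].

P
Q P
( P ) P
( Q ) P
( ( ) ) P
( ( ) ) Q P
( ( ) ) ( ) P
( ( ) ) ( ) Q
( ( ) ) ( ) ( )

[P [Q ( [P [Q ( )]] )] [P [Q ( )] [P [Q ( )]]]]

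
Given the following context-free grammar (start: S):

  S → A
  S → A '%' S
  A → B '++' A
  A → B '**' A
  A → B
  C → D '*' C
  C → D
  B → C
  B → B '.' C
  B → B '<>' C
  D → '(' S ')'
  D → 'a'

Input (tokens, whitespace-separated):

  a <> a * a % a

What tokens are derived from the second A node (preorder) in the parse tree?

[S [A [B [B [C [D a]]] <> [C [D a] * [C [D a]]]]] % [S [A [B [C [D a]]]]]]

a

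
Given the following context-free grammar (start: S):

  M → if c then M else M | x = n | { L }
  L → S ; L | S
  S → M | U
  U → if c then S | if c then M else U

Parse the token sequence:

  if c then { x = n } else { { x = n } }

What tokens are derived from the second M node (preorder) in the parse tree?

{ x = n }

[S [M if c then [M { [L [S [M x = n]]] }] else [M { [L [S [M { [L [S [M x = n]]] }]]] }]]]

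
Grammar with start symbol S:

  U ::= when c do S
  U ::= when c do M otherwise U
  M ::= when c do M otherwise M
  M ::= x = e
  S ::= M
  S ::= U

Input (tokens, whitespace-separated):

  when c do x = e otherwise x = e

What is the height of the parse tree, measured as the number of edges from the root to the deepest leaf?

3

[S [M when c do [M x = e] otherwise [M x = e]]]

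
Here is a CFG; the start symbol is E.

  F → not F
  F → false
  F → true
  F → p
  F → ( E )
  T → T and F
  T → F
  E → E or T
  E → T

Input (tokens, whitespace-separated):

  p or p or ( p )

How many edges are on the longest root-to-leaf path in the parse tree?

[E [E [E [T [F p]]] or [T [F p]]] or [T [F ( [E [T [F p]]] )]]]

6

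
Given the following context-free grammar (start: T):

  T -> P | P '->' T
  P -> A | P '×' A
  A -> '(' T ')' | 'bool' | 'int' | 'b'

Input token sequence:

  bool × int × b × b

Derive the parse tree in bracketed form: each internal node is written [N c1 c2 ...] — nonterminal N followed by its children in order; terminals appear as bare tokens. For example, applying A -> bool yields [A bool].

[T [P [P [P [P [A bool]] × [A int]] × [A b]] × [A b]]]

T
P
P × A
P × A × A
P × A × A × A
A × A × A × A
bool × A × A × A
bool × int × A × A
bool × int × b × A
bool × int × b × b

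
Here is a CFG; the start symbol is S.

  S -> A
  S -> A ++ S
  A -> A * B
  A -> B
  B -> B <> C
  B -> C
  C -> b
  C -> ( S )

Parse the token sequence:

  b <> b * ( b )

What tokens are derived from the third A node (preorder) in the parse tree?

b

[S [A [A [B [B [C b]] <> [C b]]] * [B [C ( [S [A [B [C b]]]] )]]]]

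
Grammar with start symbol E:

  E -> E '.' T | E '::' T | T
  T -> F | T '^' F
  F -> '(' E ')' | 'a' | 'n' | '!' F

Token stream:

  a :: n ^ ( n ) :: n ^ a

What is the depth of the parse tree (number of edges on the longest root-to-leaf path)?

7

[E [E [E [T [F a]]] :: [T [T [F n]] ^ [F ( [E [T [F n]]] )]]] :: [T [T [F n]] ^ [F a]]]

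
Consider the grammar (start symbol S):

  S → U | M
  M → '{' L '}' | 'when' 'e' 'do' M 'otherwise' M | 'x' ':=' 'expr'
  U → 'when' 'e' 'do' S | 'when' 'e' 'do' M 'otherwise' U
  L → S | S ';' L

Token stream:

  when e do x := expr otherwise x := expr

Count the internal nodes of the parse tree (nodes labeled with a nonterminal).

[S [M when e do [M x := expr] otherwise [M x := expr]]]

4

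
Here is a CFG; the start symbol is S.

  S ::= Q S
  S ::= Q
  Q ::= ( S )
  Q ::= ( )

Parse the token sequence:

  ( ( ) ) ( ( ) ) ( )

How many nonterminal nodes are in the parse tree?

[S [Q ( [S [Q ( )]] )] [S [Q ( [S [Q ( )]] )] [S [Q ( )]]]]

10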